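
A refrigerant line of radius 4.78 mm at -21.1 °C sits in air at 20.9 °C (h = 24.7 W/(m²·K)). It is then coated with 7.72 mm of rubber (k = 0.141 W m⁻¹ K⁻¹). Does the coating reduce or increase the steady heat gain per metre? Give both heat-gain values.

Critical radius for a cylinder: r_cr = k/h = 0.00571 m = 0.571 cm.
Outer radius after coating: r₂ = 0.00478 + 0.00772 = 0.01250 m.
r₁ < r_cr < r₂: heat gain rises to a maximum at r_cr then falls. Whether the coating helps depends on whether Q(r₂) has dropped back below Q(r₁).
Bare: R = 1/(2πr₁h) = 1.348 m·K/W; Q = 42/1.348 = 31.2 W/m.
Coated: R = R_cond + R_conv = 1.601 m·K/W; Q = 42/1.601 = 26.2 W/m.

reduces: 31.2 → 26.2 W/m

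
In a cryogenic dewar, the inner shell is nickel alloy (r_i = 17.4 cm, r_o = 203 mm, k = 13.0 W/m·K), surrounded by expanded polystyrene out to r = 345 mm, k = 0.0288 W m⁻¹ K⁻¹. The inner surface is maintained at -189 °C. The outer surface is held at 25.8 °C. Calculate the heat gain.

Q = 38.3 W

Treat each layer as a resistance in series:
  R_nickel alloy = (1/0.174 − 1/0.203)/(4πk) = 0.8210/(4π·13.0) = 0.005026 K/W
  R_expanded polystyrene = (1/0.203 − 1/0.345)/(4πk) = 2.028/(4π·0.0288) = 5.602 K/W
ΣR = 0.005026 + 5.602 = 5.607 K/W
Q = ΔT/ΣR = (-189 °C − 25.8 °C)/5.607 = -38.3 W
(Negative Q ⇒ heat flows inward; heat gain = 38.3 W.)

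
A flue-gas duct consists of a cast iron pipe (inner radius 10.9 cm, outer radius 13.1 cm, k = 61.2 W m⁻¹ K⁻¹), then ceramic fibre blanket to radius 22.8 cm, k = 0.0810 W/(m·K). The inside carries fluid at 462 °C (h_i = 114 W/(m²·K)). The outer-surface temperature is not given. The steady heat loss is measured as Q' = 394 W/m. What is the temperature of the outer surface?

Sum the resistances:
  R'_conv,in = 1/(2πr h) = 1/(2π·0.109·114) = 0.01281 m·K/W
  R'_cast iron = ln(0.131/0.109)/(2πk) = 0.1838/(2π·61.2) = 4.781×10^-4 m·K/W
  R'_ceramic fibre blanket = ln(0.228/0.131)/(2πk) = 0.5541/(2π·0.0810) = 1.089 m·K/W
ΣR = 1.102 m·K/W
ΔT = Q'·ΣR = 394 × 1.102 = 434.2 K
Heat flows outward, so T_out = T_in − ΔT = 462 − 434.2 = 27.8 °C

T_out = 27.8 °C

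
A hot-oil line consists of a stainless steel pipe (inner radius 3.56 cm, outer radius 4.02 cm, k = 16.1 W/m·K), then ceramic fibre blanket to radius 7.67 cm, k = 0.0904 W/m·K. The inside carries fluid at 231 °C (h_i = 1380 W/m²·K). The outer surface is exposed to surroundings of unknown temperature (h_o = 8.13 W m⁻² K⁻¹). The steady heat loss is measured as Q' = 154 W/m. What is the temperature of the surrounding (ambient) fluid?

T_out = 15.9 °C

Series resistances:
  R'_conv,in = 1/(2πr h) = 1/(2π·0.0356·1380) = 0.003240 m·K/W
  R'_stainless steel = ln(0.0402/0.0356)/(2πk) = 0.1215/(2π·16.1) = 0.001201 m·K/W
  R'_ceramic fibre blanket = ln(0.0767/0.0402)/(2πk) = 0.6460/(2π·0.0904) = 1.137 m·K/W
  R'_conv,out = 1/(2πr h) = 1/(2π·0.0767·8.13) = 0.2552 m·K/W
ΣR = 1.397 m·K/W
ΔT = Q'·ΣR = 154 × 1.397 = 215.1 K
Heat flows outward, so T_out = T_in − ΔT = 231 − 215.1 = 15.9 °C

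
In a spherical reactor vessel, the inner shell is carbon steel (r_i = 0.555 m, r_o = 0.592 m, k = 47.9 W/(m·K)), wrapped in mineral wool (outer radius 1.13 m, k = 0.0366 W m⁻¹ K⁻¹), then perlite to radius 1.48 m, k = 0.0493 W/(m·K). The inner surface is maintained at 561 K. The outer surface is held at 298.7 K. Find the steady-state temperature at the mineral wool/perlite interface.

T = 341.2 K

Series thermal resistances, inner to outer:
  R_carbon steel = (1/0.555 − 1/0.592)/(4πk) = 0.1126/(4π·47.9) = 1.871×10^-4 K/W
  R_mineral wool = (1/0.592 − 1/1.13)/(4πk) = 0.8042/(4π·0.0366) = 1.749 K/W
  R_perlite = (1/1.13 − 1/1.48)/(4πk) = 0.2093/(4π·0.0493) = 0.3378 K/W
ΣR = 1.871×10^-4 + 1.749 + 0.3378 = 2.087 K/W
Q = ΔT/ΣR = (561 K − 298.7 K)/2.087 = 125.7 W
From the inner boundary to the mineral wool/perlite interface, ΣR_partial = 1.749 K/W.
T_interface = T_in − Q·ΣR_partial = 561 K − (125.7)(1.749) = 341.2 K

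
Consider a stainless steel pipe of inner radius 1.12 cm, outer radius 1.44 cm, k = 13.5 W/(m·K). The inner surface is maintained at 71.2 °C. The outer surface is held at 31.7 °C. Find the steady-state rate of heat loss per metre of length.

Q' = 2πk·ΔT/ln(r₂/r₁) = 2π × 13.5 × 39.5 / ln(0.0144/0.0112) = 13300 W/m

Q' = 13300 W/m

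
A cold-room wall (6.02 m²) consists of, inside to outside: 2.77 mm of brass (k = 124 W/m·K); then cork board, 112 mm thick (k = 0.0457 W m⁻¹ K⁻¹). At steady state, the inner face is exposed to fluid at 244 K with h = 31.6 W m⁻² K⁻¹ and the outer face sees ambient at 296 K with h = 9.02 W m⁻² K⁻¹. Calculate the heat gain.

Resistance network (inner→outer):
  R_conv,in = 1/(hA) = 1/(31.6·6.02) = 0.005257 K/W
  R_brass = L/(kA) = 0.00277/(124·6.02) = 3.711×10^-6 K/W
  R_cork board = L/(kA) = 0.112/(0.0457·6.02) = 0.4071 K/W
  R_conv,out = 1/(hA) = 1/(9.02·6.02) = 0.01842 K/W
ΣR = 0.005257 + 3.711×10^-6 + 0.4071 + 0.01842 = 0.4308 K/W
Q = ΔT/ΣR = (244 K − 296 K)/0.4308 = -121 W
(Negative Q ⇒ heat flows inward; heat gain = 121 W.)

Q = 121 W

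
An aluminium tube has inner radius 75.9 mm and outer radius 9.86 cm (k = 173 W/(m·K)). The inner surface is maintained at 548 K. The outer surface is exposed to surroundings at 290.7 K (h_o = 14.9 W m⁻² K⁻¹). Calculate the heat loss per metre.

Treat each layer as a resistance in series:
  R'_aluminium = ln(0.0986/0.0759)/(2πk) = 0.2617/(2π·173) = 2.407×10^-4 m·K/W
  R'_conv,out = 1/(2πr h) = 1/(2π·0.0986·14.9) = 0.1083 m·K/W
ΣR = 2.407×10^-4 + 0.1083 = 0.1085 m·K/W
Q' = ΔT/ΣR = (548 K − 290.7 K)/0.1085 = 2370 W/m

Q' = 2.37 kW/m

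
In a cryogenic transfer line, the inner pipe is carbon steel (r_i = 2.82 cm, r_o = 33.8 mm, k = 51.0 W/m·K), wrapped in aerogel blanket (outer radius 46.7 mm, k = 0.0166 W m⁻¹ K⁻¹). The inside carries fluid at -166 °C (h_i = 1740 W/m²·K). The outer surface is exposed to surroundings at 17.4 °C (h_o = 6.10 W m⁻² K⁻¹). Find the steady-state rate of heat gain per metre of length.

Resistance network (inner→outer):
  R'_conv,in = 1/(2πr h) = 1/(2π·0.0282·1740) = 0.003244 m·K/W
  R'_carbon steel = ln(0.0338/0.0282)/(2πk) = 0.1811/(2π·51.0) = 5.653×10^-4 m·K/W
  R'_aerogel blanket = ln(0.0467/0.0338)/(2πk) = 0.3233/(2π·0.0166) = 3.100 m·K/W
  R'_conv,out = 1/(2πr h) = 1/(2π·0.0467·6.10) = 0.5587 m·K/W
ΣR = 0.003244 + 5.653×10^-4 + 3.100 + 0.5587 = 3.663 m·K/W
Q' = ΔT/ΣR = (-166 °C − 17.4 °C)/3.663 = -50.1 W/m
(Negative Q' ⇒ heat flows inward; heat gain = 50.1 W/m.)

Q' = 50.1 W/m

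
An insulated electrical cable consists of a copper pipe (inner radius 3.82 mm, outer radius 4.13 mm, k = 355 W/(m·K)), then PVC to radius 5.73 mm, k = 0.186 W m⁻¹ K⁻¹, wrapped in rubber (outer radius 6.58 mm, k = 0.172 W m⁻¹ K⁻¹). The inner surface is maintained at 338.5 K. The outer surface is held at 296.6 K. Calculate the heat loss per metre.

Treat each layer as a resistance in series:
  R'_copper = ln(0.00413/0.00382)/(2πk) = 0.07803/(2π·355) = 3.498×10^-5 m·K/W
  R'_PVC = ln(0.00573/0.00413)/(2πk) = 0.3274/(2π·0.186) = 0.2802 m·K/W
  R'_rubber = ln(0.00658/0.00573)/(2πk) = 0.1383/(2π·0.172) = 0.1280 m·K/W
ΣR = 3.498×10^-5 + 0.2802 + 0.1280 = 0.4082 m·K/W
Q' = ΔT/ΣR = (338.5 K − 296.6 K)/0.4082 = 103 W/m

Q' = 103 W/m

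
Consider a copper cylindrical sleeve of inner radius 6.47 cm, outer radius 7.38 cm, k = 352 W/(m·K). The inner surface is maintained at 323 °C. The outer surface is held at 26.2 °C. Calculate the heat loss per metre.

Q' = 4990 kW/m

Q' = 2πk·ΔT/ln(r₂/r₁) = 2π × 352 × 296.8 / ln(0.0738/0.0647) = 4.99×10^6 W/m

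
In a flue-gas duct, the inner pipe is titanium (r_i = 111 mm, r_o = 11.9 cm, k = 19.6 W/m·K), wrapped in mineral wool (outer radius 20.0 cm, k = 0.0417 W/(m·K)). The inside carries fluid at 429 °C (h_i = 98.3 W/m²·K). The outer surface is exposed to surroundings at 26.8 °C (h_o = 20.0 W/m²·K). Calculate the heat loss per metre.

Q' = 197 W/m

Series thermal resistances, inner to outer:
  R'_conv,in = 1/(2πr h) = 1/(2π·0.111·98.3) = 0.01459 m·K/W
  R'_titanium = ln(0.119/0.111)/(2πk) = 0.06959/(2π·19.6) = 5.651×10^-4 m·K/W
  R'_mineral wool = ln(0.200/0.119)/(2πk) = 0.5192/(2π·0.0417) = 1.982 m·K/W
  R'_conv,out = 1/(2πr h) = 1/(2π·0.200·20.0) = 0.03979 m·K/W
ΣR = 0.01459 + 5.651×10^-4 + 1.982 + 0.03979 = 2.037 m·K/W
Q' = ΔT/ΣR = (429 °C − 26.8 °C)/2.037 = 197 W/m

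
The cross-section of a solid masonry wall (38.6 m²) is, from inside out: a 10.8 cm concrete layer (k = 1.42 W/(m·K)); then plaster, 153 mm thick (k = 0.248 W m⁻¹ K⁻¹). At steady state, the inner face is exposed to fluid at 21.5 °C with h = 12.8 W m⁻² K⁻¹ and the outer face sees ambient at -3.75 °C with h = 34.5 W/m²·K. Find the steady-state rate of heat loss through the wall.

Q = 1220 W

Treat each layer as a resistance in series:
  R_conv,in = 1/(hA) = 1/(12.8·38.6) = 0.002024 K/W
  R_concrete = L/(kA) = 0.108/(1.42·38.6) = 0.001970 K/W
  R_plaster = L/(kA) = 0.153/(0.248·38.6) = 0.01598 K/W
  R_conv,out = 1/(hA) = 1/(34.5·38.6) = 7.509×10^-4 K/W
ΣR = 0.002024 + 0.001970 + 0.01598 + 7.509×10^-4 = 0.02072 K/W
Q = ΔT/ΣR = (21.5 °C − -3.75 °C)/0.02072 = 1220 W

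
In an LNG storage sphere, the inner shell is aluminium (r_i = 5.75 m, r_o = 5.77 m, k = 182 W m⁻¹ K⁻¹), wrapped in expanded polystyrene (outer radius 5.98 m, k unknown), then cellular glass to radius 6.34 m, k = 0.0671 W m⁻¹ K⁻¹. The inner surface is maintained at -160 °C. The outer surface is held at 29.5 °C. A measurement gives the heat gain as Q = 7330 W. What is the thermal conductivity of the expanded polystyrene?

k = 0.0332 W/m·K

ΣR = ΔT/Q = |-160 − 29.5|/7330 = 0.02585 K/W
Known resistances:
  R_aluminium = (1/5.75 − 1/5.77)/(4πk) = 6.028×10^-4/(4π·182) = 2.636×10^-7 K/W
  R_cellular glass = (1/5.98 − 1/6.34)/(4πk) = 0.009495/(4π·0.0671) = 0.01126 K/W
R_expanded polystyrene = ΣR − ΣR_known = 0.02585 − 0.01126 = 0.01459 K/W
(1/r₁−1/r₂)/(4πk) = 0.01459 ⇒ k = 0.006086/(4π·0.01459) = 0.0332 W/m·K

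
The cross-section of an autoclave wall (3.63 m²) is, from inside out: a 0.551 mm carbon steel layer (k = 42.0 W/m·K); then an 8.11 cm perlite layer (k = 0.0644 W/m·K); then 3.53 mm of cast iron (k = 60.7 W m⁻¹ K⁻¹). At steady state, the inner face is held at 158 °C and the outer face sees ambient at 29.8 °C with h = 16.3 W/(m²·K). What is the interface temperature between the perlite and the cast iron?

Treat each layer as a resistance in series:
  R_carbon steel = L/(kA) = 5.51×10^-4/(42.0·3.63) = 3.614×10^-6 K/W
  R_perlite = L/(kA) = 0.0811/(0.0644·3.63) = 0.3469 K/W
  R_cast iron = L/(kA) = 0.00353/(60.7·3.63) = 1.602×10^-5 K/W
  R_conv,out = 1/(hA) = 1/(16.3·3.63) = 0.01690 K/W
ΣR = 3.614×10^-6 + 0.3469 + 1.602×10^-5 + 0.01690 = 0.3638 K/W
Q = ΔT/ΣR = (158 °C − 29.8 °C)/0.3638 = 352.4 W
From the inner boundary to the perlite/cast iron interface, ΣR_partial = 0.3469 K/W.
T_interface = T_in − Q·ΣR_partial = 158 °C − (352.4)(0.3469) = 35.8 °C

T = 35.8 °C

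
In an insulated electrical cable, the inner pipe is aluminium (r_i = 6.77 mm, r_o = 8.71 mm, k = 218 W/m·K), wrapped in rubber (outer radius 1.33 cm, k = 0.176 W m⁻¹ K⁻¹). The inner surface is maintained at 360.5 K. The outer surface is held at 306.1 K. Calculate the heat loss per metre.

Q' = 142 W/m

Series thermal resistances, inner to outer:
  R'_aluminium = ln(0.00871/0.00677)/(2πk) = 0.2520/(2π·218) = 1.840×10^-4 m·K/W
  R'_rubber = ln(0.0133/0.00871)/(2πk) = 0.4233/(2π·0.176) = 0.3828 m·K/W
ΣR = 1.840×10^-4 + 0.3828 = 0.3830 m·K/W
Q' = ΔT/ΣR = (360.5 K − 306.1 K)/0.3830 = 142 W/m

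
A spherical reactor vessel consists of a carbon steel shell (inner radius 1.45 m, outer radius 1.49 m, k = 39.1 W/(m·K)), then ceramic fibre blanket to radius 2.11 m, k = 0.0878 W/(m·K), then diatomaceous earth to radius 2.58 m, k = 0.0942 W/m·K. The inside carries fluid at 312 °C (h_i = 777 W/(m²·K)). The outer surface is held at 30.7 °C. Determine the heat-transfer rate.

Resistance network (inner→outer):
  R_conv,in = 1/(4πr²h) = 1/(4π·1.45²·777) = 4.871×10^-5 K/W
  R_carbon steel = (1/1.45 − 1/1.49)/(4πk) = 0.01851/(4π·39.1) = 3.768×10^-5 K/W
  R_ceramic fibre blanket = (1/1.49 − 1/2.11)/(4πk) = 0.1972/(4π·0.0878) = 0.1787 K/W
  R_diatomaceous earth = (1/2.11 − 1/2.58)/(4πk) = 0.08634/(4π·0.0942) = 0.07293 K/W
ΣR = 4.871×10^-5 + 3.768×10^-5 + 0.1787 + 0.07293 = 0.2517 K/W
Q = ΔT/ΣR = (312 °C − 30.7 °C)/0.2517 = 1120 W

Q = 1120 W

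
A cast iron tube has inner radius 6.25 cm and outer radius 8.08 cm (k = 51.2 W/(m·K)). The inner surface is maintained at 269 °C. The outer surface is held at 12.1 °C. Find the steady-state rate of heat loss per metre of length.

Q' = 322 kW/m

Q' = 2πk·ΔT/ln(r₂/r₁) = 2π × 51.2 × 256.9 / ln(0.0808/0.0625) = 3.22×10^5 W/m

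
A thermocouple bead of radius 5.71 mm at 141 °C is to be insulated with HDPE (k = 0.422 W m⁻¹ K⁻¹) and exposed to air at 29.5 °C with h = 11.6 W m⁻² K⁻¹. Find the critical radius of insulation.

r_cr = 7.28 cm

For a sphere, r_cr = 2k_ins/h = 2·0.422/11.6 = 0.0728 m = 7.28 cm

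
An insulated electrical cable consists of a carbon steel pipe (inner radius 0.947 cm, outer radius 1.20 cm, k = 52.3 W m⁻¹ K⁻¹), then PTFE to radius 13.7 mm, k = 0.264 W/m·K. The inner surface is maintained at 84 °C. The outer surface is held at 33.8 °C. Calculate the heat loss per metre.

Q' = 623 W/m

Series thermal resistances, inner to outer:
  R'_carbon steel = ln(0.0120/0.00947)/(2πk) = 0.2368/(2π·52.3) = 7.205×10^-4 m·K/W
  R'_PTFE = ln(0.0137/0.0120)/(2πk) = 0.1325/(2π·0.264) = 0.07987 m·K/W
ΣR = 7.205×10^-4 + 0.07987 = 0.08059 m·K/W
Q' = ΔT/ΣR = (84 °C − 33.8 °C)/0.08059 = 623 W/m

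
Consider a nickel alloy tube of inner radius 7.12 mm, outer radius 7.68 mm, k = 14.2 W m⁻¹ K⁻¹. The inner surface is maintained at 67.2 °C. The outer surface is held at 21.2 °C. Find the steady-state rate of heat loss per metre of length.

Q' = 2πk·ΔT/ln(r₂/r₁) = 2π × 14.2 × 46 / ln(0.00768/0.00712) = 54200 W/m

Q' = 54200 W/m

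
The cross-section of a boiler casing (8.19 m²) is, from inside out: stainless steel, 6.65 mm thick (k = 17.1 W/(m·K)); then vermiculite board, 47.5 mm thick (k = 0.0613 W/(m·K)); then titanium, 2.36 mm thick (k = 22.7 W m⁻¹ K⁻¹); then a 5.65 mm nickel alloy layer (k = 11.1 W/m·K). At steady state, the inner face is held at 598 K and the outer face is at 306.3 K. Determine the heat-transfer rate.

Q = 3080 W

Series thermal resistances, inner to outer:
  R_stainless steel = L/(kA) = 0.00665/(17.1·8.19) = 4.748×10^-5 K/W
  R_vermiculite board = L/(kA) = 0.0475/(0.0613·8.19) = 0.09461 K/W
  R_titanium = L/(kA) = 0.00236/(22.7·8.19) = 1.269×10^-5 K/W
  R_nickel alloy = L/(kA) = 0.00565/(11.1·8.19) = 6.215×10^-5 K/W
ΣR = 4.748×10^-5 + 0.09461 + 1.269×10^-5 + 6.215×10^-5 = 0.09473 K/W
Q = ΔT/ΣR = (598 K − 306.3 K)/0.09473 = 3080 W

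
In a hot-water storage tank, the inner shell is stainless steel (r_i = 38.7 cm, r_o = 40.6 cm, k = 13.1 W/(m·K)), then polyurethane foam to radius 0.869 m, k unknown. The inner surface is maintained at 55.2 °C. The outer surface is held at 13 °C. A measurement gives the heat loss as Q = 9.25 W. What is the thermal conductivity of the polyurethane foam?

ΣR = ΔT/Q = |55.2 − 13|/9.25 = 4.562 K/W
Known resistances:
  R_stainless steel = (1/0.387 − 1/0.406)/(4πk) = 0.1209/(4π·13.1) = 7.346×10^-4 K/W
R_polyurethane foam = ΣR − ΣR_known = 4.562 − 7.346×10^-4 = 4.561 K/W
(1/r₁−1/r₂)/(4πk) = 4.561 ⇒ k = 1.312/(4π·4.561) = 0.0229 W/m·K

k = 0.0229 W/m·K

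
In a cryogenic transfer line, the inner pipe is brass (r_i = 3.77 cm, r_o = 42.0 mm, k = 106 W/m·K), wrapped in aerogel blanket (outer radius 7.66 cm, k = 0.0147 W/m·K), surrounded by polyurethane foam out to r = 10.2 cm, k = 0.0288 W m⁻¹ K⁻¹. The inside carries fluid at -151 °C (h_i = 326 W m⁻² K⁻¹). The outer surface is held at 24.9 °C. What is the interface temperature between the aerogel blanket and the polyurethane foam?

Series thermal resistances, inner to outer:
  R'_conv,in = 1/(2πr h) = 1/(2π·0.0377·326) = 0.01295 m·K/W
  R'_brass = ln(0.0420/0.0377)/(2πk) = 0.1080/(2π·106) = 1.622×10^-4 m·K/W
  R'_aerogel blanket = ln(0.0766/0.0420)/(2πk) = 0.6009/(2π·0.0147) = 6.506 m·K/W
  R'_polyurethane foam = ln(0.102/0.0766)/(2πk) = 0.2864/(2π·0.0288) = 1.583 m·K/W
ΣR = 0.01295 + 1.622×10^-4 + 6.506 + 1.583 = 8.102 m·K/W
Q' = ΔT/ΣR = (-151 °C − 24.9 °C)/8.102 = -21.71 W/m
From the inner boundary to the aerogel blanket/polyurethane foam interface, ΣR_partial = 6.519 m·K/W.
T_interface = T_in − Q'·ΣR_partial = -151 °C − (-21.71)(6.519) = -9.5 °C

T = -9.5 °C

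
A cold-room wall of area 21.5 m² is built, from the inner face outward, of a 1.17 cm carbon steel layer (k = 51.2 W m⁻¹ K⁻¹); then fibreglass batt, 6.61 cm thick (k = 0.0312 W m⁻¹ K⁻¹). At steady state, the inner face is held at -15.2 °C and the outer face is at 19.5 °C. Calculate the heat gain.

Q = 352 W

Treat each layer as a resistance in series:
  R_carbon steel = L/(kA) = 0.0117/(51.2·21.5) = 1.063×10^-5 K/W
  R_fibreglass batt = L/(kA) = 0.0661/(0.0312·21.5) = 0.09854 K/W
ΣR = 1.063×10^-5 + 0.09854 = 0.09855 K/W
Q = ΔT/ΣR = (-15.2 °C − 19.5 °C)/0.09855 = -352 W
(Negative Q ⇒ heat flows inward; heat gain = 352 W.)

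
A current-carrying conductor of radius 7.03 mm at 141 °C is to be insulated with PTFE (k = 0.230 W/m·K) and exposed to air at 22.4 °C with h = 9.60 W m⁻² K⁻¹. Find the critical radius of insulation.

For a cylinder, r_cr = k_ins/h = 0.230/9.60 = 0.0240 m = 2.40 cm

r_cr = 2.40 cm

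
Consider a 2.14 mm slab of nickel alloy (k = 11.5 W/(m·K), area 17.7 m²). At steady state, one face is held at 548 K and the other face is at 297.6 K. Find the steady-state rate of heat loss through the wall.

Q = kA·ΔT/L = 11.5 × 17.7 × |548 K − 297.6 K| / 0.00214 = 2.38×10^7 W

Q = 23800 kW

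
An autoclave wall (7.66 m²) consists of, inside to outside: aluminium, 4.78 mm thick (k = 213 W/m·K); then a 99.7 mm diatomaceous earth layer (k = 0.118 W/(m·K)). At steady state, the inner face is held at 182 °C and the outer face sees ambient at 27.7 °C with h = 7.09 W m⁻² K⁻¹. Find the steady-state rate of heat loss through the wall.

Q = 1200 W

Series thermal resistances, inner to outer:
  R_aluminium = L/(kA) = 0.00478/(213·7.66) = 2.930×10^-6 K/W
  R_diatomaceous earth = L/(kA) = 0.0997/(0.118·7.66) = 0.1103 K/W
  R_conv,out = 1/(hA) = 1/(7.09·7.66) = 0.01841 K/W
ΣR = 2.930×10^-6 + 0.1103 + 0.01841 = 0.1287 K/W
Q = ΔT/ΣR = (182 °C − 27.7 °C)/0.1287 = 1200 W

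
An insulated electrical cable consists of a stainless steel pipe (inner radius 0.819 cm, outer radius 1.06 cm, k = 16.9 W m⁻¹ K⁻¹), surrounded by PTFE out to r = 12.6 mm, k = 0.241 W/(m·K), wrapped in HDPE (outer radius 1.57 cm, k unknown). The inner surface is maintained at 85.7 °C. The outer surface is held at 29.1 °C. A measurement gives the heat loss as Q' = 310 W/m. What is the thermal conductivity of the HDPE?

ΣR = ΔT/Q' = |85.7 − 29.1|/310 = 0.1826 m·K/W
Known resistances:
  R'_stainless steel = ln(0.0106/0.00819)/(2πk) = 0.2579/(2π·16.9) = 0.002429 m·K/W
  R'_PTFE = ln(0.0126/0.0106)/(2πk) = 0.1728/(2π·0.241) = 0.1141 m·K/W
R_HDPE = ΣR − ΣR_known = 0.1826 − 0.1165 = 0.06610 m·K/W
ln(r₂/r₁)/(2πk) = 0.06610 ⇒ k = 0.2200/(2π·0.06610) = 0.530 W/m·K

k = 0.530 W/m·K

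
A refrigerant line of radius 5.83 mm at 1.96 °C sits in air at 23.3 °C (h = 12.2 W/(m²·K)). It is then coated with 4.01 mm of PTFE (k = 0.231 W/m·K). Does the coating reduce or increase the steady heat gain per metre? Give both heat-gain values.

Critical radius for a cylinder: r_cr = k/h = 0.0189 m = 1.89 cm.
Outer radius after coating: r₂ = 0.00583 + 0.00401 = 0.00984 m.
Since r₁ < r_cr and r₂ ≤ r_cr, the coating moves toward the maximum at r_cr — heat gain rises.
Bare: R = 1/(2πr₁h) = 2.238 m·K/W; Q = 21.34/2.238 = 9.54 W/m.
Coated: R = R_cond + R_conv = 1.686 m·K/W; Q = 21.34/1.686 = 12.7 W/m.

increases: 9.54 → 12.7 W/m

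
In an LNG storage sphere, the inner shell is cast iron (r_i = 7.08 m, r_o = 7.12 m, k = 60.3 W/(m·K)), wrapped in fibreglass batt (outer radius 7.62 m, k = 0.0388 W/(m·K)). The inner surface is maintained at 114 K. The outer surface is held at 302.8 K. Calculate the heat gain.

Q = 9.99 kW

Treat each layer as a resistance in series:
  R_cast iron = (1/7.08 − 1/7.12)/(4πk) = 7.935×10^-4/(4π·60.3) = 1.047×10^-6 K/W
  R_fibreglass batt = (1/7.12 − 1/7.62)/(4πk) = 0.009216/(4π·0.0388) = 0.01890 K/W
ΣR = 1.047×10^-6 + 0.01890 = 0.01890 K/W
Q = ΔT/ΣR = (114 K − 302.8 K)/0.01890 = -9990 W
(Negative Q ⇒ heat flows inward; heat gain = 9990 W.)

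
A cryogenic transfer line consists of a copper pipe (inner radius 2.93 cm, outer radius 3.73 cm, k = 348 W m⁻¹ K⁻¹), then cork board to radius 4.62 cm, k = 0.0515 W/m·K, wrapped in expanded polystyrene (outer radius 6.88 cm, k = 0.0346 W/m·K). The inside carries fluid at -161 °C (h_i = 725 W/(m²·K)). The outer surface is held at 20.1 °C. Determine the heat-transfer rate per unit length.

Series thermal resistances, inner to outer:
  R'_conv,in = 1/(2πr h) = 1/(2π·0.0293·725) = 0.007492 m·K/W
  R'_copper = ln(0.0373/0.0293)/(2πk) = 0.2414/(2π·348) = 1.104×10^-4 m·K/W
  R'_cork board = ln(0.0462/0.0373)/(2πk) = 0.2140/(2π·0.0515) = 0.6613 m·K/W
  R'_expanded polystyrene = ln(0.0688/0.0462)/(2πk) = 0.3982/(2π·0.0346) = 1.832 m·K/W
ΣR = 0.007492 + 1.104×10^-4 + 0.6613 + 1.832 = 2.501 m·K/W
Q' = ΔT/ΣR = (-161 °C − 20.1 °C)/2.501 = -72.4 W/m
(Negative Q' ⇒ heat flows inward; heat gain = 72.4 W/m.)

Q' = 72.4 W/m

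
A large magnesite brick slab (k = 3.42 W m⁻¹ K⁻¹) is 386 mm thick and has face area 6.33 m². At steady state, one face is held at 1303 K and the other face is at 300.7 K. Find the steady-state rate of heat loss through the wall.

Q = kA·ΔT/L = 3.42 × 6.33 × |1303 K − 300.7 K| / 0.386 = 56200 W

Q = 56200 W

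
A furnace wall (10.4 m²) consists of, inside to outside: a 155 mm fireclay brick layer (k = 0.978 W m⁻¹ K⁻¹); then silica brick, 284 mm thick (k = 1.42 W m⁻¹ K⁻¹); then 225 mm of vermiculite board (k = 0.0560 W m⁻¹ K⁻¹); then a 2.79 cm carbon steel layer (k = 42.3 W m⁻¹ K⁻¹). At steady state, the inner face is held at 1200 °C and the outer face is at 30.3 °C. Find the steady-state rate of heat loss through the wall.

Q = 2780 W

Series thermal resistances, inner to outer:
  R_fireclay brick = L/(kA) = 0.155/(0.978·10.4) = 0.01524 K/W
  R_silica brick = L/(kA) = 0.284/(1.42·10.4) = 0.01923 K/W
  R_vermiculite board = L/(kA) = 0.225/(0.0560·10.4) = 0.3863 K/W
  R_carbon steel = L/(kA) = 0.0279/(42.3·10.4) = 6.342×10^-5 K/W
ΣR = 0.01524 + 0.01923 + 0.3863 + 6.342×10^-5 = 0.4208 K/W
Q = ΔT/ΣR = (1200 °C − 30.3 °C)/0.4208 = 2780 W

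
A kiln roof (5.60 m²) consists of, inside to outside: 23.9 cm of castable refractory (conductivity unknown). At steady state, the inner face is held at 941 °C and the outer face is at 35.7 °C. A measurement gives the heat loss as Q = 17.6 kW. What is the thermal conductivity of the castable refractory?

ΣR = ΔT/Q = |941 − 35.7|/17600 = 0.05144 K/W
L/(kA) = 0.05144 ⇒ k = 0.239/(0.05144·5.60) = 0.830 W/m·K

k = 0.830 W/m·K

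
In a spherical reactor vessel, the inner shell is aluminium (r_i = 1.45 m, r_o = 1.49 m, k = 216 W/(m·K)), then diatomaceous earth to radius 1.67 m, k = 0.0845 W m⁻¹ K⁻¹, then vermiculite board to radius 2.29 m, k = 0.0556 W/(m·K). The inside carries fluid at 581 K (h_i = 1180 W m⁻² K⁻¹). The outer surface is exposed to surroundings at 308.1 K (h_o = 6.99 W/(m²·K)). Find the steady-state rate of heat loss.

Treat each layer as a resistance in series:
  R_conv,in = 1/(4πr²h) = 1/(4π·1.45²·1180) = 3.208×10^-5 K/W
  R_aluminium = (1/1.45 − 1/1.49)/(4πk) = 0.01851/(4π·216) = 6.821×10^-6 K/W
  R_diatomaceous earth = (1/1.49 − 1/1.67)/(4πk) = 0.07234/(4π·0.0845) = 0.06812 K/W
  R_vermiculite board = (1/1.67 − 1/2.29)/(4πk) = 0.1621/(4π·0.0556) = 0.2320 K/W
  R_conv,out = 1/(4πr²h) = 1/(4π·2.29²·6.99) = 0.002171 K/W
ΣR = 3.208×10^-5 + 6.821×10^-6 + 0.06812 + 0.2320 + 0.002171 = 0.3023 K/W
Q = ΔT/ΣR = (581 K − 308.1 K)/0.3023 = 903 W

Q = 903 W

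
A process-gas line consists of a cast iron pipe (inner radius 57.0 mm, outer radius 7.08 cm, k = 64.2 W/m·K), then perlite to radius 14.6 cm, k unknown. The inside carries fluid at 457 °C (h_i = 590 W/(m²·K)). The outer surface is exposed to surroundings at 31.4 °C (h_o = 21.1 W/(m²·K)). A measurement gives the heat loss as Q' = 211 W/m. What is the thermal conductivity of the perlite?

k = 0.0588 W/m·K

ΣR = ΔT/Q' = |457 − 31.4|/211 = 2.017 m·K/W
Known resistances:
  R'_conv,in = 1/(2πr h) = 1/(2π·0.0570·590) = 0.004733 m·K/W
  R'_cast iron = ln(0.0708/0.0570)/(2πk) = 0.2168/(2π·64.2) = 5.375×10^-4 m·K/W
  R'_conv,out = 1/(2πr h) = 1/(2π·0.146·21.1) = 0.05166 m·K/W
R_perlite = ΣR − ΣR_known = 2.017 − 0.05693 = 1.960 m·K/W
ln(r₂/r₁)/(2πk) = 1.960 ⇒ k = 0.7237/(2π·1.960) = 0.0588 W/m·K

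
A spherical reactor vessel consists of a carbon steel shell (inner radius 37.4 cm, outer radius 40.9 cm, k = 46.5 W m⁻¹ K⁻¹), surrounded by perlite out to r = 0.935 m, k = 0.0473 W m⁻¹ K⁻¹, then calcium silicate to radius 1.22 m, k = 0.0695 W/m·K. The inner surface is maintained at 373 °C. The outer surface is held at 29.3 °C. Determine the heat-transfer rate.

Series thermal resistances, inner to outer:
  R_carbon steel = (1/0.374 − 1/0.409)/(4πk) = 0.2288/(4π·46.5) = 3.916×10^-4 K/W
  R_perlite = (1/0.409 − 1/0.935)/(4πk) = 1.375/(4π·0.0473) = 2.314 K/W
  R_calcium silicate = (1/0.935 − 1/1.22)/(4πk) = 0.2498/(4π·0.0695) = 0.2861 K/W
ΣR = 3.916×10^-4 + 2.314 + 0.2861 = 2.600 K/W
Q = ΔT/ΣR = (373 °C − 29.3 °C)/2.600 = 132 W

Q = 132 W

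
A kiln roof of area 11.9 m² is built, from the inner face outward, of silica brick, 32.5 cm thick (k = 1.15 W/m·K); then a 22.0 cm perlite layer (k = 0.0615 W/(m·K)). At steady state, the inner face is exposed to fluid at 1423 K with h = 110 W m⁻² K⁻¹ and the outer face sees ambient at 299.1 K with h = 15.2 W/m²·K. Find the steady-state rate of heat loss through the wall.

Q = 3.40 kW

Resistance network (inner→outer):
  R_conv,in = 1/(hA) = 1/(110·11.9) = 7.639×10^-4 K/W
  R_silica brick = L/(kA) = 0.325/(1.15·11.9) = 0.02375 K/W
  R_perlite = L/(kA) = 0.220/(0.0615·11.9) = 0.3006 K/W
  R_conv,out = 1/(hA) = 1/(15.2·11.9) = 0.005529 K/W
ΣR = 7.639×10^-4 + 0.02375 + 0.3006 + 0.005529 = 0.3306 K/W
Q = ΔT/ΣR = (1423 K − 299.1 K)/0.3306 = 3400 W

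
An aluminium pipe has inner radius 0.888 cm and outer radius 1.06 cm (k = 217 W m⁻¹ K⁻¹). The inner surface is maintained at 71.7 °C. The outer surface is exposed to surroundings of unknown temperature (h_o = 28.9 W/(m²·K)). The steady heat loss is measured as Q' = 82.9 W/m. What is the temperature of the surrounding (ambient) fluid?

T_out = 28.6 °C

Series resistances:
  R'_aluminium = ln(0.0106/0.00888)/(2πk) = 0.1771/(2π·217) = 1.299×10^-4 m·K/W
  R'_conv,out = 1/(2πr h) = 1/(2π·0.0106·28.9) = 0.5195 m·K/W
ΣR = 0.5197 m·K/W
ΔT = Q'·ΣR = 82.9 × 0.5197 = 43.08 K
Heat flows outward, so T_out = T_in − ΔT = 71.7 − 43.08 = 28.6 °C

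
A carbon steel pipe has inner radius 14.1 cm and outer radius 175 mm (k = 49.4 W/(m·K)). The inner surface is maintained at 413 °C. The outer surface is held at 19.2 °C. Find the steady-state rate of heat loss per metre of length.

Q' = 2πk·ΔT/ln(r₂/r₁) = 2π × 49.4 × 393.8 / ln(0.175/0.141) = 5.66×10^5 W/m

Q' = 566 kW/m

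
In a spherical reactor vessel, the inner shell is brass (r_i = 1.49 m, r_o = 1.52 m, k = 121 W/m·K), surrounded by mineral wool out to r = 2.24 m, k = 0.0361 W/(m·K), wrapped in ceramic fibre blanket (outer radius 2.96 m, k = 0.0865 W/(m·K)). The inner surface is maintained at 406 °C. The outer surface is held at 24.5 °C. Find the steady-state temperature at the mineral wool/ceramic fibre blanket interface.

Resistance network (inner→outer):
  R_brass = (1/1.49 − 1/1.52)/(4πk) = 0.01325/(4π·121) = 8.712×10^-6 K/W
  R_mineral wool = (1/1.52 − 1/2.24)/(4πk) = 0.2115/(4π·0.0361) = 0.4661 K/W
  R_ceramic fibre blanket = (1/2.24 − 1/2.96)/(4πk) = 0.1086/(4π·0.0865) = 0.09990 K/W
ΣR = 8.712×10^-6 + 0.4661 + 0.09990 = 0.5660 K/W
Q = ΔT/ΣR = (406 °C − 24.5 °C)/0.5660 = 674.0 W
From the inner boundary to the mineral wool/ceramic fibre blanket interface, ΣR_partial = 0.4661 K/W.
T_interface = T_in − Q·ΣR_partial = 406 °C − (674.0)(0.4661) = 91.8 °C

T = 91.8 °C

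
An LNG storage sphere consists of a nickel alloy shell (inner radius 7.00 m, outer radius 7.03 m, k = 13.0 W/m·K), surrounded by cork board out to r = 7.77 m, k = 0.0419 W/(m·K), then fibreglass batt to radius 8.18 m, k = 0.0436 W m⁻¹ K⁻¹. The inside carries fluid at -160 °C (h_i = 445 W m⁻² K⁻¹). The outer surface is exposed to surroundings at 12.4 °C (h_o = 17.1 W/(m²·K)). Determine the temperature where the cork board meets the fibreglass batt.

Resistance network (inner→outer):
  R_conv,in = 1/(4πr²h) = 1/(4π·7.00²·445) = 3.650×10^-6 K/W
  R_nickel alloy = (1/7.00 − 1/7.03)/(4πk) = 6.096×10^-4/(4π·13.0) = 3.732×10^-6 K/W
  R_cork board = (1/7.03 − 1/7.77)/(4πk) = 0.01355/(4π·0.0419) = 0.02573 K/W
  R_fibreglass batt = (1/7.77 − 1/8.18)/(4πk) = 0.006451/(4π·0.0436) = 0.01177 K/W
  R_conv,out = 1/(4πr²h) = 1/(4π·8.18²·17.1) = 6.955×10^-5 K/W
ΣR = 3.650×10^-6 + 3.732×10^-6 + 0.02573 + 0.01177 + 6.955×10^-5 = 0.03758 K/W
Q = ΔT/ΣR = (-160 °C − 12.4 °C)/0.03758 = -4588 W
From the inner boundary to the cork board/fibreglass batt interface, ΣR_partial = 0.02574 K/W.
T_interface = T_in − Q·ΣR_partial = -160 °C − (-4588)(0.02574) = -41.9 °C

T = -41.9 °C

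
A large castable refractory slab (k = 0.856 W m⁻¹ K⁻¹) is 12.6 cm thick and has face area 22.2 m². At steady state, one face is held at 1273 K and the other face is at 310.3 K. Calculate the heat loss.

Q = kA·ΔT/L = 0.856 × 22.2 × |1273 K − 310.3 K| / 0.126 = 1.45×10^5 W

Q = 145 kW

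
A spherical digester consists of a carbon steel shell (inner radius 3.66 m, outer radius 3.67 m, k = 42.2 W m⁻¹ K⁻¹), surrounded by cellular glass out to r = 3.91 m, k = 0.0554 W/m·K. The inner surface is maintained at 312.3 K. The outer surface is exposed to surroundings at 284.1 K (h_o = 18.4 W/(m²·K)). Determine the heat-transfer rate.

Treat each layer as a resistance in series:
  R_carbon steel = (1/3.66 − 1/3.67)/(4πk) = 7.445×10^-4/(4π·42.2) = 1.404×10^-6 K/W
  R_cellular glass = (1/3.67 − 1/3.91)/(4πk) = 0.01673/(4π·0.0554) = 0.02402 K/W
  R_conv,out = 1/(4πr²h) = 1/(4π·3.91²·18.4) = 2.829×10^-4 K/W
ΣR = 1.404×10^-6 + 0.02402 + 2.829×10^-4 = 0.02430 K/W
Q = ΔT/ΣR = (312.3 K − 284.1 K)/0.02430 = 1160 W

Q = 1160 W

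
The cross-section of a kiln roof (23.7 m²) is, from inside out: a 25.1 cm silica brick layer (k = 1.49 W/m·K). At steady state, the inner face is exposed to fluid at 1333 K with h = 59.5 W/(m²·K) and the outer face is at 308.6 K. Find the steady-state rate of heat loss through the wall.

Series thermal resistances, inner to outer:
  R_conv,in = 1/(hA) = 1/(59.5·23.7) = 7.091×10^-4 K/W
  R_silica brick = L/(kA) = 0.251/(1.49·23.7) = 0.007108 K/W
ΣR = 7.091×10^-4 + 0.007108 = 0.007817 K/W
Q = ΔT/ΣR = (1333 K − 308.6 K)/0.007817 = 1.31×10^5 W

Q = 131 kW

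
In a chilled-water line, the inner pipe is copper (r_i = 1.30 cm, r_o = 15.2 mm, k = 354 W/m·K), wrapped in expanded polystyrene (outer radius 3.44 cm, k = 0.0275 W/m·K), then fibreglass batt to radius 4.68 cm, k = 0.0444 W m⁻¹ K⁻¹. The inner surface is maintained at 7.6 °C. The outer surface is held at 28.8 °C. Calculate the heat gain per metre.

Q' = 3.64 W/m

Series thermal resistances, inner to outer:
  R'_copper = ln(0.0152/0.0130)/(2πk) = 0.1563/(2π·354) = 7.029×10^-5 m·K/W
  R'_expanded polystyrene = ln(0.0344/0.0152)/(2πk) = 0.8168/(2π·0.0275) = 4.727 m·K/W
  R'_fibreglass batt = ln(0.0468/0.0344)/(2πk) = 0.3078/(2π·0.0444) = 1.103 m·K/W
ΣR = 7.029×10^-5 + 4.727 + 1.103 = 5.830 m·K/W
Q' = ΔT/ΣR = (7.6 °C − 28.8 °C)/5.830 = -3.64 W/m
(Negative Q' ⇒ heat flows inward; heat gain = 3.64 W/m.)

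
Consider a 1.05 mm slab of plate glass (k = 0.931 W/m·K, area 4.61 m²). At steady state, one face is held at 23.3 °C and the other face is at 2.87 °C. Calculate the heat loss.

Q = kA·ΔT/L = 0.931 × 4.61 × |23.3 °C − 2.87 °C| / 0.00105 = 83500 W

Q = 83500 W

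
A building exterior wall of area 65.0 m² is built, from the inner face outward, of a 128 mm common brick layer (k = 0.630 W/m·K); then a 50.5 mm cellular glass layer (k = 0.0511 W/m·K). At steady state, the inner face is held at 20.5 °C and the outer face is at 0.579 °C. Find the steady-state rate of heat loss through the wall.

Series thermal resistances, inner to outer:
  R_common brick = L/(kA) = 0.128/(0.630·65.0) = 0.003126 K/W
  R_cellular glass = L/(kA) = 0.0505/(0.0511·65.0) = 0.01520 K/W
ΣR = 0.003126 + 0.01520 = 0.01833 K/W
Q = ΔT/ΣR = (20.5 °C − 0.579 °C)/0.01833 = 1090 W

Q = 1090 W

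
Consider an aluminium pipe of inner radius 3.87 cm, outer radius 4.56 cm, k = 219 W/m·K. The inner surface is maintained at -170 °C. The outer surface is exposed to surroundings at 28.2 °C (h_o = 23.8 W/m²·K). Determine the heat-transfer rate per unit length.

Resistance network (inner→outer):
  R'_aluminium = ln(0.0456/0.0387)/(2πk) = 0.1641/(2π·219) = 1.192×10^-4 m·K/W
  R'_conv,out = 1/(2πr h) = 1/(2π·0.0456·23.8) = 0.1466 m·K/W
ΣR = 1.192×10^-4 + 0.1466 = 0.1467 m·K/W
Q' = ΔT/ΣR = (-170 °C − 28.2 °C)/0.1467 = -1350 W/m
(Negative Q' ⇒ heat flows inward; heat gain = 1350 W/m.)

Q' = 1350 W/m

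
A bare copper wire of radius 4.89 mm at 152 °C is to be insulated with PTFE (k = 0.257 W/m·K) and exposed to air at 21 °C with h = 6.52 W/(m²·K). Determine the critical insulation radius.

r_cr = 3.94 cm

For a cylinder, r_cr = k_ins/h = 0.257/6.52 = 0.0394 m = 3.94 cm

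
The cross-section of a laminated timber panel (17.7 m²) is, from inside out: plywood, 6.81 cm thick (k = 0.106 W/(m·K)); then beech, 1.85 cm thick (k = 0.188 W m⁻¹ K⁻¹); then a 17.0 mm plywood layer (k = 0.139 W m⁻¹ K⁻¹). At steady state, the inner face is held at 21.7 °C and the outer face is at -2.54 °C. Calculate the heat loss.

Q = 497 W

Resistance network (inner→outer):
  R_plywood = L/(kA) = 0.0681/(0.106·17.7) = 0.03630 K/W
  R_beech = L/(kA) = 0.0185/(0.188·17.7) = 0.005560 K/W
  R_plywood = L/(kA) = 0.0170/(0.139·17.7) = 0.006910 K/W
ΣR = 0.03630 + 0.005560 + 0.006910 = 0.04877 K/W
Q = ΔT/ΣR = (21.7 °C − -2.54 °C)/0.04877 = 497 W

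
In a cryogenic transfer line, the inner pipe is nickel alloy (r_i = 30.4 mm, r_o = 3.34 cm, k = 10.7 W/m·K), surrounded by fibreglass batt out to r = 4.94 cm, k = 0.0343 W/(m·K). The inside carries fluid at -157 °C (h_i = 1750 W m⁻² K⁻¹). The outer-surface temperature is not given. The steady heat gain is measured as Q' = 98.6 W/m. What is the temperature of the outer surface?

Series resistances:
  R'_conv,in = 1/(2πr h) = 1/(2π·0.0304·1750) = 0.002992 m·K/W
  R'_nickel alloy = ln(0.0334/0.0304)/(2πk) = 0.09411/(2π·10.7) = 0.001400 m·K/W
  R'_fibreglass batt = ln(0.0494/0.0334)/(2πk) = 0.3914/(2π·0.0343) = 1.816 m·K/W
ΣR = 1.820 m·K/W
ΔT = Q'·ΣR = 98.6 × 1.820 = 179.5 K
Heat flows inward, so T_out = T_in + ΔT = -157 + 179.5 = 22.5 °C

T_out = 22.5 °C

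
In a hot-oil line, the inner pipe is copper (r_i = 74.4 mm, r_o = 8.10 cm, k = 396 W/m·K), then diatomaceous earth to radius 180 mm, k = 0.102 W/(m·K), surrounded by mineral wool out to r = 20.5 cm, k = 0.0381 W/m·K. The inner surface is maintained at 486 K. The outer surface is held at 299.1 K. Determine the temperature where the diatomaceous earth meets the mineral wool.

Treat each layer as a resistance in series:
  R'_copper = ln(0.0810/0.0744)/(2πk) = 0.08499/(2π·396) = 3.416×10^-5 m·K/W
  R'_diatomaceous earth = ln(0.180/0.0810)/(2πk) = 0.7985/(2π·0.102) = 1.246 m·K/W
  R'_mineral wool = ln(0.205/0.180)/(2πk) = 0.1301/(2π·0.0381) = 0.5433 m·K/W
ΣR = 3.416×10^-5 + 1.246 + 0.5433 = 1.789 m·K/W
Q' = ΔT/ΣR = (486 K − 299.1 K)/1.789 = 104.5 W/m
From the inner boundary to the diatomaceous earth/mineral wool interface, ΣR_partial = 1.246 m·K/W.
T_interface = T_in − Q'·ΣR_partial = 486 K − (104.5)(1.246) = 355.8 K

T = 355.8 K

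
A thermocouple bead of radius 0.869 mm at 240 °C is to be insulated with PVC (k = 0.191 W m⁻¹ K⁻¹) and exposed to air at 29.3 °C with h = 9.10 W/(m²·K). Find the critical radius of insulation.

r_cr = 4.20 cm

For a sphere, r_cr = 2k_ins/h = 2·0.191/9.10 = 0.0420 m = 4.20 cm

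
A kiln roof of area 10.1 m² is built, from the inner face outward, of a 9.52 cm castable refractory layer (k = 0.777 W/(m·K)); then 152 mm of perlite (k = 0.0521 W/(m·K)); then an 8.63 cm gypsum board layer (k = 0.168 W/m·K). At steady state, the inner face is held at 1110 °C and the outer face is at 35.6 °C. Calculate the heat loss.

Treat each layer as a resistance in series:
  R_castable refractory = L/(kA) = 0.0952/(0.777·10.1) = 0.01213 K/W
  R_perlite = L/(kA) = 0.152/(0.0521·10.1) = 0.2889 K/W
  R_gypsum board = L/(kA) = 0.0863/(0.168·10.1) = 0.05086 K/W
ΣR = 0.01213 + 0.2889 + 0.05086 = 0.3519 K/W
Q = ΔT/ΣR = (1110 °C − 35.6 °C)/0.3519 = 3050 W

Q = 3050 W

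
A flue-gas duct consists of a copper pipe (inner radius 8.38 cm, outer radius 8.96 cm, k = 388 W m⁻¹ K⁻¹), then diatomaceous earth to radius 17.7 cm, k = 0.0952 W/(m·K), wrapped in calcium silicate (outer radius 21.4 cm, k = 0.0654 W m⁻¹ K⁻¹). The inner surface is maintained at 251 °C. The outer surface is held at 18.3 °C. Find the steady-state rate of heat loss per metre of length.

Resistance network (inner→outer):
  R'_copper = ln(0.0896/0.0838)/(2πk) = 0.06692/(2π·388) = 2.745×10^-5 m·K/W
  R'_diatomaceous earth = ln(0.177/0.0896)/(2πk) = 0.6808/(2π·0.0952) = 1.138 m·K/W
  R'_calcium silicate = ln(0.214/0.177)/(2πk) = 0.1898/(2π·0.0654) = 0.4620 m·K/W
ΣR = 2.745×10^-5 + 1.138 + 0.4620 = 1.600 m·K/W
Q' = ΔT/ΣR = (251 °C − 18.3 °C)/1.600 = 145 W/m

Q' = 145 W/m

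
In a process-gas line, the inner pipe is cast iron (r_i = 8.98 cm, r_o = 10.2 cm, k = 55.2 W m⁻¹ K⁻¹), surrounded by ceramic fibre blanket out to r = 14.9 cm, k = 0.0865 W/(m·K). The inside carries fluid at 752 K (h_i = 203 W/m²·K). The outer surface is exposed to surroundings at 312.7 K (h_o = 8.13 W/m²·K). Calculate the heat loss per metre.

Series thermal resistances, inner to outer:
  R'_conv,in = 1/(2πr h) = 1/(2π·0.0898·203) = 0.008731 m·K/W
  R'_cast iron = ln(0.102/0.0898)/(2πk) = 0.1274/(2π·55.2) = 3.673×10^-4 m·K/W
  R'_ceramic fibre blanket = ln(0.149/0.102)/(2πk) = 0.3790/(2π·0.0865) = 0.6973 m·K/W
  R'_conv,out = 1/(2πr h) = 1/(2π·0.149·8.13) = 0.1314 m·K/W
ΣR = 0.008731 + 3.673×10^-4 + 0.6973 + 0.1314 = 0.8378 m·K/W
Q' = ΔT/ΣR = (752 K − 312.7 K)/0.8378 = 524 W/m

Q' = 524 W/m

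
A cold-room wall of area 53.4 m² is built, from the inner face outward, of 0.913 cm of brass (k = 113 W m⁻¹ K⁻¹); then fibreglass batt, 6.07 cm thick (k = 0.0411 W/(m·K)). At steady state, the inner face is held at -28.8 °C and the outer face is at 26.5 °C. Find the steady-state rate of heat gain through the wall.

Q = 2000 W

Resistance network (inner→outer):
  R_brass = L/(kA) = 0.00913/(113·53.4) = 1.513×10^-6 K/W
  R_fibreglass batt = L/(kA) = 0.0607/(0.0411·53.4) = 0.02766 K/W
ΣR = 1.513×10^-6 + 0.02766 = 0.02766 K/W
Q = ΔT/ΣR = (-28.8 °C − 26.5 °C)/0.02766 = -2000 W
(Negative Q ⇒ heat flows inward; heat gain = 2000 W.)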